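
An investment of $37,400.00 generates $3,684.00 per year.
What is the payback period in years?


Formula: Payback = investment / annual cash flow
Substituting: Payback = $37,400.00 / $3,684.00
Payback = 10.152 years

10.152 years


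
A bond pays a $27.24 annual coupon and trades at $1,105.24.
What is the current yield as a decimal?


Formula: Current yield = annual coupon / price
Substituting: CY = $27.24 / $1,105.24
CY = 0.024646

0.024646


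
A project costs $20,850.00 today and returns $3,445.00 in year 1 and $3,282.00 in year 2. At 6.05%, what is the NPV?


Formula: NPV = C0 + C1/(1+r) + C2/(1+r)^2
Discount C1: $3,445.00 / (1 + 0.0605) = $3,248.47
Discount C2: $3,282.00 / (1 + 0.0605)^2 = $2,918.21
NPV = -$20,850.00 + $3,248.47 + $2,918.21 = -$14,683.32

-$14,683.32


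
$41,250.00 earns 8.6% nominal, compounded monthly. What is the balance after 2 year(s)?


Formula: FV = P * (1 + r/m)^(m*t)
Period rate: r/m = 0.086 / 12 = 0.007167
Total periods: m*t = 12 * 2 = 24
Growth factor: (1 + 0.007167)^24 = 1.18695
FV = $41,250.00 * 1.18695 = $48,961.67

$48,961.67


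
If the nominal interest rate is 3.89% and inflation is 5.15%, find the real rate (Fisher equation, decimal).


Formula: (1 + r_real) = (1 + r_nom) / (1 + inflation)
Substituting: (1 + r_real) = 1.0389 / 1.0515
(1 + r_real) = 0.988017
r_real = 0.988017 - 1 = -0.011983

-0.011983


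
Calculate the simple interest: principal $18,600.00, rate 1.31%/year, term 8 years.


Formula: I = P * r * t
Substituting: I = $18,600.00 * 0.0131 * 8
Step: I = $18,600.00 * 0.1048
I = $1,949.28

$1,949.28


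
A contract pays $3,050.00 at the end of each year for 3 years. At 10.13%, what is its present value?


Formula: PV = PMT * (1 - (1+r)^(-n)) / r
Discount factor: (1 + 0.1013)^(-3) = 0.748657
Bracket: 1 - 0.748657 = 0.251343
PV = $3,050.00 * 0.251343 / 0.1013 = $7,567.57

$7,567.57


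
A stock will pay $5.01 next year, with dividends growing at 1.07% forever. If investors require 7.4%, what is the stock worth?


Formula: P = D1 / (r - g)
Spread: r - g = 0.074 - 0.0107 = 0.0633
Substituting: P = $5.01 / 0.0633
P = $79.15

$79.15


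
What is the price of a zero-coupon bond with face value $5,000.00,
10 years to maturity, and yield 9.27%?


Formula: Price = FV / (1 + r)^n
Substituting: Price = $5,000.00 / (1 + 0.0927)^10
Discount factor: (1.0927)^10 = 2.426663
Price = $5,000.00 / 2.426663 = $2,060.44

$2,060.44


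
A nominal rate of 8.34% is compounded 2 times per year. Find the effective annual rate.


Formula: EAR = (1 + r/m)^m - 1
Period rate: r/m = 0.0834 / 2 = 0.0417
Compounding: (1 + 0.0417)^2 = 1.085139
EAR = 1.085139 - 1 = 0.085139

0.085139


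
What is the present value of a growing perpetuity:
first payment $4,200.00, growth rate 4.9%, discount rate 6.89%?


Formula: PV = C / (r - g)
Spread: r - g = 0.0689 - 0.049 = 0.0199
Substituting: PV = $4,200.00 / 0.0199
PV = $211,055.28

$211,055.28


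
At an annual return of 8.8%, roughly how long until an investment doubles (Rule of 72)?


Formula: Years ≈ 72 / r
Substituting: Years ≈ 72 / 8.8
Years ≈ 8.2

8.2 years


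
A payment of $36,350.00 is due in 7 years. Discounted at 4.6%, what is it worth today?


Formula: PV = FV / (1 + r)^n
Substituting: PV = $36,350.00 / (1 + 0.046)^7
Discount factor: (1.046)^7 = 1.370004
PV = $36,350.00 / 1.370004 = $26,532.77

$26,532.77


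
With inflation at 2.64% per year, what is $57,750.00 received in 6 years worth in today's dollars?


Formula: Real value = nominal / (1 + inflation)^years
Price level: (1 + 0.0264)^6 = 1.16923
Real value = $57,750.00 / 1.16923 = $49,391.49

$49,391.49


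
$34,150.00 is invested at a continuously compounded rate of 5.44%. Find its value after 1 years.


Formula: FV = P * e^(r*t)
Exponent: r*t = 0.0544 * 1 = 0.0544
e^(0.0544) = 1.055907
FV = $34,150.00 * 1.055907 = $36,059.22

$36,059.22


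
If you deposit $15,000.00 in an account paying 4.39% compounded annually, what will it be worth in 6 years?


Formula: FV = P * (1 + r)^n
Substituting: FV = $15,000.00 * (1 + 0.0439)^6
Growth factor: (1.0439)^6 = 1.294057
FV = $15,000.00 * 1.294057 = $19,410.85

$19,410.85


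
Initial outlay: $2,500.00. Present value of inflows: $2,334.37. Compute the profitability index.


Formula: PI = PV(cash flows) / initial investment
Substituting: PI = $2,334.37 / $2,500.00
PI = 0.9337

0.9337


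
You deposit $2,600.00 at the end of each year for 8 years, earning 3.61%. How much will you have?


Formula: FV = PMT * ((1+r)^n - 1) / r
Growth factor: (1 + 0.0361)^8 = 1.328047
Numerator: 1.328047 - 1 = 0.328047
FV = $2,600.00 * 0.328047 / 0.0361 = $23,626.64

$23,626.64


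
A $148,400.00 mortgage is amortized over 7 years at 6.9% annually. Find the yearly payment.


Formula: PMT = PV * r / (1 - (1+r)^(-n))
Denominator: 1 - (1 + 0.069)^(-7) = 0.373161
Numerator: $148,400.00 * 0.069 = 10239.6
PMT = 10239.6 / 0.373161 = $27,440.17

$27,440.17


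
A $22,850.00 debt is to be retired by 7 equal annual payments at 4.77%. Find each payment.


Formula: PMT = PV * r / (1 - (1+r)^(-n))
Denominator: 1 - (1 + 0.0477)^(-7) = 0.278325
Numerator: $22,850.00 * 0.0477 = 1089.945
PMT = 1089.945 / 0.278325 = $3,916.08

$3,916.08


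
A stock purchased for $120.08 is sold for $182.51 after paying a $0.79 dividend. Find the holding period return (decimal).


Formula: HPR = (P1 - P0 + D) / P0
Gain: $182.51 - $120.08 + $0.79 = $63.22
HPR = $63.22 / $120.08 = 0.5265

0.5265


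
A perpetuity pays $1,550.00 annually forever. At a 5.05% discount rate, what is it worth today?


Formula: PV = C / r
Substituting: PV = $1,550.00 / 0.0505
PV = $30,693.07

$30,693.07


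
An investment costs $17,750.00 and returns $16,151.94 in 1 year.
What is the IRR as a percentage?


Formula: IRR = C1/C0 - 1
Substituting: IRR = $16,151.94 / $17,750.00 - 1
Ratio: 0.909968 - 1 = -0.090032
IRR = -9.0032%

-9.0032%


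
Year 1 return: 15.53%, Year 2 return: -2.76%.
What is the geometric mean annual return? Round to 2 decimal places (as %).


Formula: Geometric mean = ((1+r1)*(1+r2))^(1/2) - 1
Product: (1 + 0.1553) * (1 + -0.0276) = 1.1553 * 0.9724 = 1.123414
Square root: 1.123414^0.5 = 1.059912
Geometric mean = 1.059912 - 1 = 0.059912
As percentage: 5.99%

5.99%


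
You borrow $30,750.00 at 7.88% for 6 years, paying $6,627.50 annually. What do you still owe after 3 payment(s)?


Formula: Balance = PV*(1+r)^k - PMT*((1+r)^k - 1)/r
Growth: (1 + 0.0788)^3 = 1.255518
Accumulated factor: ((1+r)^k - 1)/r = 3.242609
Balance = $30,750.00 * 1.255518 - $6,627.50 * 3.242609
Balance = $17,116.77

$17,116.77


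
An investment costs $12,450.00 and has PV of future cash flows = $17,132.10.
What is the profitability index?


Formula: PI = PV(cash flows) / initial investment
Substituting: PI = $17,132.10 / $12,450.00
PI = 1.3761

1.3761


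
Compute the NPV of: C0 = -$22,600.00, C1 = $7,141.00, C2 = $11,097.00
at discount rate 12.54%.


Formula: NPV = C0 + C1/(1+r) + C2/(1+r)^2
Discount C1: $7,141.00 / (1 + 0.1254) = $6,345.30
Discount C2: $11,097.00 / (1 + 0.1254)^2 = $8,761.77
NPV = -$22,600.00 + $6,345.30 + $8,761.77 = -$7,492.93

-$7,492.93


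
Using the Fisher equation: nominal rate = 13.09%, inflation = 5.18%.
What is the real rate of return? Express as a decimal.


Formula: (1 + r_real) = (1 + r_nom) / (1 + inflation)
Substituting: (1 + r_real) = 1.1309 / 1.0518
(1 + r_real) = 1.075204
r_real = 1.075204 - 1 = 0.075204

0.075204


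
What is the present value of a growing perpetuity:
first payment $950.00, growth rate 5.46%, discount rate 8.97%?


Formula: PV = C / (r - g)
Spread: r - g = 0.0897 - 0.0546 = 0.0351
Substituting: PV = $950.00 / 0.0351
PV = $27,065.53

$27,065.53


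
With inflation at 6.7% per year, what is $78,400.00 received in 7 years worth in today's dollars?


Formula: Real value = nominal / (1 + inflation)^years
Price level: (1 + 0.067)^7 = 1.57453
Real value = $78,400.00 / 1.57453 = $49,792.64

$49,792.64


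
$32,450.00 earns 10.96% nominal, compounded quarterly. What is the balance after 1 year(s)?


Formula: FV = P * (1 + r/m)^(m*t)
Period rate: r/m = 0.1096 / 4 = 0.0274
Total periods: m*t = 4 * 1 = 4
Growth factor: (1 + 0.0274)^4 = 1.114187
FV = $32,450.00 * 1.114187 = $36,155.38

$36,155.38


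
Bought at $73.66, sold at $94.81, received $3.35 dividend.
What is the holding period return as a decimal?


Formula: HPR = (P1 - P0 + D) / P0
Gain: $94.81 - $73.66 + $3.35 = $24.50
HPR = $24.50 / $73.66 = 0.3326

0.3326


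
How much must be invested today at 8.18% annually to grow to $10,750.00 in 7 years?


Formula: PV = FV / (1 + r)^n
Substituting: PV = $10,750.00 / (1 + 0.0818)^7
Discount factor: (1.0818)^7 = 1.733919
PV = $10,750.00 / 1.733919 = $6,199.83

$6,199.83


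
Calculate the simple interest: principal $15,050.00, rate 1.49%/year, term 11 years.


Formula: I = P * r * t
Substituting: I = $15,050.00 * 0.0149 * 11
Step: I = $15,050.00 * 0.1639
I = $2,466.70

$2,466.70


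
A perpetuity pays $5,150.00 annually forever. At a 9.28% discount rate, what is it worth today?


Formula: PV = C / r
Substituting: PV = $5,150.00 / 0.0928
PV = $55,495.69

$55,495.69


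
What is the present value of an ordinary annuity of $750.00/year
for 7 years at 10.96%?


Formula: PV = PMT * (1 - (1+r)^(-n)) / r
Discount factor: (1 + 0.1096)^(-7) = 0.482875
Bracket: 1 - 0.482875 = 0.517125
PV = $750.00 * 0.517125 / 0.1096 = $3,538.72

$3,538.72


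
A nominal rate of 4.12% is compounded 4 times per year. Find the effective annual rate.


Formula: EAR = (1 + r/m)^m - 1
Period rate: r/m = 0.0412 / 4 = 0.0103
Compounding: (1 + 0.0103)^4 = 1.041841
EAR = 1.041841 - 1 = 0.041841

0.041841


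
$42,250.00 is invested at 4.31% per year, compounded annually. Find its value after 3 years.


Formula: FV = P * (1 + r)^n
Substituting: FV = $42,250.00 * (1 + 0.0431)^3
Growth factor: (1.0431)^3 = 1.134953
FV = $42,250.00 * 1.134953 = $47,951.76

$47,951.76


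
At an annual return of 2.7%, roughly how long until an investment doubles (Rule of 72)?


Formula: Years ≈ 72 / r
Substituting: Years ≈ 72 / 2.7
Years ≈ 26.7

26.7 years


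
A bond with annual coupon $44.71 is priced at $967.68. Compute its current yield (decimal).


Formula: Current yield = annual coupon / price
Substituting: CY = $44.71 / $967.68
CY = 0.046203

0.046203


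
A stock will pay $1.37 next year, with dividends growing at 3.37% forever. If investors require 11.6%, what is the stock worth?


Formula: P = D1 / (r - g)
Spread: r - g = 0.116 - 0.0337 = 0.0823
Substituting: P = $1.37 / 0.0823
P = $16.65

$16.65


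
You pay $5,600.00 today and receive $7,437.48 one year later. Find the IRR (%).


Formula: IRR = C1/C0 - 1
Substituting: IRR = $7,437.48 / $5,600.00 - 1
Ratio: 1.328121 - 1 = 0.328121
IRR = 32.8121%

32.8121%


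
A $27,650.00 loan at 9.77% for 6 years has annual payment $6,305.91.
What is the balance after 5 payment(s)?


Formula: Balance = PV*(1+r)^k - PMT*((1+r)^k - 1)/r
Growth: (1 + 0.0977)^5 = 1.593743
Accumulated factor: ((1+r)^k - 1)/r = 6.077207
Balance = $27,650.00 * 1.593743 - $6,305.91 * 6.077207
Balance = $5,744.68

$5,744.68


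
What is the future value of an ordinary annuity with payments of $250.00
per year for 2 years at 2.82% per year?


Formula: FV = PMT * ((1+r)^n - 1) / r
Growth factor: (1 + 0.0282)^2 = 1.057195
Numerator: 1.057195 - 1 = 0.057195
FV = $250.00 * 0.057195 / 0.0282 = $507.05

$507.05


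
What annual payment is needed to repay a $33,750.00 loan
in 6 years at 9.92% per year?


Formula: PMT = PV * r / (1 - (1+r)^(-n))
Denominator: 1 - (1 + 0.0992)^(-6) = 0.433057
Numerator: $33,750.00 * 0.0992 = 3348.0
PMT = 3348.0 / 0.433057 = $7,731.09

$7,731.09


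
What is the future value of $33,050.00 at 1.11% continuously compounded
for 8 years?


Formula: FV = P * e^(r*t)
Exponent: r*t = 0.0111 * 8 = 0.0888
e^(0.0888) = 1.092862
FV = $33,050.00 * 1.092862 = $36,119.09

$36,119.09


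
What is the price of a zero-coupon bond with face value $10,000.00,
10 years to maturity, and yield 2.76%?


Formula: Price = FV / (1 + r)^n
Substituting: Price = $10,000.00 / (1 + 0.0276)^10
Discount factor: (1.0276)^10 = 1.312928
Price = $10,000.00 / 1.312928 = $7,616.56

$7,616.56


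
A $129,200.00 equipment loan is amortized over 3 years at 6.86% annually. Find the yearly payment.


Formula: PMT = PV * r / (1 - (1+r)^(-n))
Denominator: 1 - (1 + 0.0686)^(-3) = 0.18049
Numerator: $129,200.00 * 0.0686 = 8863.12
PMT = 8863.12 / 0.18049 = $49,106.00

$49,106.00


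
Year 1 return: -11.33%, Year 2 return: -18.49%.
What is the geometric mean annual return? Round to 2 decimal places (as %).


Formula: Geometric mean = ((1+r1)*(1+r2))^(1/2) - 1
Product: (1 + -0.1133) * (1 + -0.1849) = 0.8867 * 0.8151 = 0.722749
Square root: 0.722749^0.5 = 0.850147
Geometric mean = 0.850147 - 1 = -0.149853
As percentage: -14.99%

-14.99%


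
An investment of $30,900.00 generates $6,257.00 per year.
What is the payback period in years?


Formula: Payback = investment / annual cash flow
Substituting: Payback = $30,900.00 / $6,257.00
Payback = 4.9385 years

4.9385 years


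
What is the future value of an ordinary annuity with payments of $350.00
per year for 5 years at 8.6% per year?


Formula: FV = PMT * ((1+r)^n - 1) / r
Growth factor: (1 + 0.086)^5 = 1.510599
Numerator: 1.510599 - 1 = 0.510599
FV = $350.00 * 0.510599 / 0.086 = $2,078.02

$2,078.02


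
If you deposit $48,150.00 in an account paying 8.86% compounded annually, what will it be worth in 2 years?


Formula: FV = P * (1 + r)^n
Substituting: FV = $48,150.00 * (1 + 0.0886)^2
Growth factor: (1.0886)^2 = 1.18505
FV = $48,150.00 * 1.18505 = $57,060.16

$57,060.16


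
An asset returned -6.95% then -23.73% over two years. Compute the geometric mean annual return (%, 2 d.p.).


Formula: Geometric mean = ((1+r1)*(1+r2))^(1/2) - 1
Product: (1 + -0.0695) * (1 + -0.2373) = 0.9305 * 0.7627 = 0.709692
Square root: 0.709692^0.5 = 0.842432
Geometric mean = 0.842432 - 1 = -0.157568
As percentage: -15.76%

-15.76%


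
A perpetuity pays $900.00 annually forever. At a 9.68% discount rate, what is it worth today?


Formula: PV = C / r
Substituting: PV = $900.00 / 0.0968
PV = $9,297.52

$9,297.52


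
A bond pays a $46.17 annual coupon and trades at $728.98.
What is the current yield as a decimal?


Formula: Current yield = annual coupon / price
Substituting: CY = $46.17 / $728.98
CY = 0.063335

0.063335


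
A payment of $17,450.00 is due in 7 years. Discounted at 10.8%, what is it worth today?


Formula: PV = FV / (1 + r)^n
Substituting: PV = $17,450.00 / (1 + 0.108)^7
Discount factor: (1.108)^7 = 2.050115
PV = $17,450.00 / 2.050115 = $8,511.72

$8,511.72


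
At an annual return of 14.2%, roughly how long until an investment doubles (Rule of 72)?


Formula: Years ≈ 72 / r
Substituting: Years ≈ 72 / 14.2
Years ≈ 5.1

5.1 years


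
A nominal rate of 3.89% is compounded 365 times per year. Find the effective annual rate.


Formula: EAR = (1 + r/m)^m - 1
Period rate: r/m = 0.0389 / 365 = 0.000107
Compounding: (1 + 0.000107)^365 = 1.039664
EAR = 1.039664 - 1 = 0.039664

0.039664


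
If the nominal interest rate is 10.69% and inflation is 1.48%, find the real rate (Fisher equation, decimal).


Formula: (1 + r_real) = (1 + r_nom) / (1 + inflation)
Substituting: (1 + r_real) = 1.1069 / 1.0148
(1 + r_real) = 1.090757
r_real = 1.090757 - 1 = 0.090757

0.090757


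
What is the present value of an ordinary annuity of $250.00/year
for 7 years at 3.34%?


Formula: PV = PMT * (1 - (1+r)^(-n)) / r
Discount factor: (1 + 0.0334)^(-7) = 0.794549
Bracket: 1 - 0.794549 = 0.205451
PV = $250.00 * 0.205451 / 0.0334 = $1,537.81

$1,537.81


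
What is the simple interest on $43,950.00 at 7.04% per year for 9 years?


Formula: I = P * r * t
Substituting: I = $43,950.00 * 0.0704 * 9
Step: I = $43,950.00 * 0.6336
I = $27,846.72

$27,846.72


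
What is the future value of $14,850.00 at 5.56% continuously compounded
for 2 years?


Formula: FV = P * e^(r*t)
Exponent: r*t = 0.0556 * 2 = 0.1112
e^(0.1112) = 1.117618
FV = $14,850.00 * 1.117618 = $16,596.63

$16,596.63


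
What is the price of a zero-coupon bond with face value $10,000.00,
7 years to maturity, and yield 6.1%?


Formula: Price = FV / (1 + r)^n
Substituting: Price = $10,000.00 / (1 + 0.061)^7
Discount factor: (1.061)^7 = 1.513588
Price = $10,000.00 / 1.513588 = $6,606.82

$6,606.82


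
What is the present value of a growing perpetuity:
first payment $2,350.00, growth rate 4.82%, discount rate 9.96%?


Formula: PV = C / (r - g)
Spread: r - g = 0.0996 - 0.0482 = 0.0514
Substituting: PV = $2,350.00 / 0.0514
PV = $45,719.84

$45,719.84


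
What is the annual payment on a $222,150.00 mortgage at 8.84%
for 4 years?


Formula: PMT = PV * r / (1 - (1+r)^(-n))
Denominator: 1 - (1 + 0.0884)^(-4) = 0.2874
Numerator: $222,150.00 * 0.0884 = 19638.06
PMT = 19638.06 / 0.2874 = $68,330.08

$68,330.08


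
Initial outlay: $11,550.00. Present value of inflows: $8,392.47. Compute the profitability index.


Formula: PI = PV(cash flows) / initial investment
Substituting: PI = $8,392.47 / $11,550.00
PI = 0.7266

0.7266


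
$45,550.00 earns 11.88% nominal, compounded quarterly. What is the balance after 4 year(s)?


Formula: FV = P * (1 + r/m)^(m*t)
Period rate: r/m = 0.1188 / 4 = 0.0297
Total periods: m*t = 4 * 4 = 16
Growth factor: (1 + 0.0297)^16 = 1.597245
FV = $45,550.00 * 1.597245 = $72,754.49

$72,754.49


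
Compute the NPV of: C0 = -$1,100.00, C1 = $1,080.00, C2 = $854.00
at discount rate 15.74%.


Formula: NPV = C0 + C1/(1+r) + C2/(1+r)^2
Discount C1: $1,080.00 / (1 + 0.1574) = $933.13
Discount C2: $854.00 / (1 + 0.1574)^2 = $637.52
NPV = -$1,100.00 + $933.13 + $637.52 = $470.64

$470.64


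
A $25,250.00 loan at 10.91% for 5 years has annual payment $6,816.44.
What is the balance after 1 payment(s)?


Formula: Balance = PV*(1+r)^k - PMT*((1+r)^k - 1)/r
Growth: (1 + 0.1091)^1 = 1.1091
Accumulated factor: ((1+r)^k - 1)/r = 1.0
Balance = $25,250.00 * 1.1091 - $6,816.44 * 1.0
Balance = $21,188.34

$21,188.34


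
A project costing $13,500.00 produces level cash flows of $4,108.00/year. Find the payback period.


Formula: Payback = investment / annual cash flow
Substituting: Payback = $13,500.00 / $4,108.00
Payback = 3.2863 years

3.2863 years


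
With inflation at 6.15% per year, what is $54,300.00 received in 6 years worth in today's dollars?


Formula: Real value = nominal / (1 + inflation)^years
Price level: (1 + 0.0615)^6 = 1.430606
Real value = $54,300.00 / 1.430606 = $37,955.95

$37,955.95


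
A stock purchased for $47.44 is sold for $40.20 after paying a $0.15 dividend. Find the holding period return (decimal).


Formula: HPR = (P1 - P0 + D) / P0
Gain: $40.20 - $47.44 + $0.15 = -$7.09
HPR = -$7.09 / $47.44 = -0.1495

-0.1495


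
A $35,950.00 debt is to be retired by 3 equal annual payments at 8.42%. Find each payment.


Formula: PMT = PV * r / (1 - (1+r)^(-n))
Denominator: 1 - (1 + 0.0842)^(-3) = 0.215358
Numerator: $35,950.00 * 0.0842 = 3026.99
PMT = 3026.99 / 0.215358 = $14,055.65

$14,055.65


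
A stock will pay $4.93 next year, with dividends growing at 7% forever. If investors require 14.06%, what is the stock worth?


Formula: P = D1 / (r - g)
Spread: r - g = 0.1406 - 0.07 = 0.0706
Substituting: P = $4.93 / 0.0706
P = $69.83

$69.83


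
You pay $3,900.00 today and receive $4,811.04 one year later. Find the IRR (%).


Formula: IRR = C1/C0 - 1
Substituting: IRR = $4,811.04 / $3,900.00 - 1
Ratio: 1.2336 - 1 = 0.2336
IRR = 23.36%

23.36%


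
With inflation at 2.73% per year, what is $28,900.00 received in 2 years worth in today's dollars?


Formula: Real value = nominal / (1 + inflation)^years
Price level: (1 + 0.0273)^2 = 1.055345
Real value = $28,900.00 / 1.055345 = $27,384.40

$27,384.40


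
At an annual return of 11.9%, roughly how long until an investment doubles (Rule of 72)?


Formula: Years ≈ 72 / r
Substituting: Years ≈ 72 / 11.9
Years ≈ 6.1

6.1 years


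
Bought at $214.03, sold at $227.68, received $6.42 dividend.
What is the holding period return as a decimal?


Formula: HPR = (P1 - P0 + D) / P0
Gain: $227.68 - $214.03 + $6.42 = $20.07
HPR = $20.07 / $214.03 = 0.0938

0.0938


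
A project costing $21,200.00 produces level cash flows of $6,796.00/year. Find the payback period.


Formula: Payback = investment / annual cash flow
Substituting: Payback = $21,200.00 / $6,796.00
Payback = 3.1195 years

3.1195 years


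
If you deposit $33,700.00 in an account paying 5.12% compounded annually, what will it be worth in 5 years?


Formula: FV = P * (1 + r)^n
Substituting: FV = $33,700.00 * (1 + 0.0512)^5
Growth factor: (1.0512)^5 = 1.283591
FV = $33,700.00 * 1.283591 = $43,257.03

$43,257.03


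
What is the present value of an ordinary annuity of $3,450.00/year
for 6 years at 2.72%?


Formula: PV = PMT * (1 - (1+r)^(-n)) / r
Discount factor: (1 + 0.0272)^(-6) = 0.851275
Bracket: 1 - 0.851275 = 0.148725
PV = $3,450.00 * 0.148725 / 0.0272 = $18,864.00

$18,864.00


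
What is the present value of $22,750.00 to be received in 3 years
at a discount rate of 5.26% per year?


Formula: PV = FV / (1 + r)^n
Substituting: PV = $22,750.00 / (1 + 0.0526)^3
Discount factor: (1.0526)^3 = 1.166246
PV = $22,750.00 / 1.166246 = $19,507.04

$19,507.04


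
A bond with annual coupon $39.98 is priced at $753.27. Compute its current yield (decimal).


Formula: Current yield = annual coupon / price
Substituting: CY = $39.98 / $753.27
CY = 0.053075

0.053075


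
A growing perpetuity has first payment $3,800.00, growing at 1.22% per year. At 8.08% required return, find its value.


Formula: PV = C / (r - g)
Spread: r - g = 0.0808 - 0.0122 = 0.0686
Substituting: PV = $3,800.00 / 0.0686
PV = $55,393.59

$55,393.59


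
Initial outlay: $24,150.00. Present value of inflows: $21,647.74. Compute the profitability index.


Formula: PI = PV(cash flows) / initial investment
Substituting: PI = $21,647.74 / $24,150.00
PI = 0.8964

0.8964


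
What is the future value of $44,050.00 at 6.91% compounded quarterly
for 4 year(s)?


Formula: FV = P * (1 + r/m)^(m*t)
Period rate: r/m = 0.0691 / 4 = 0.017275
Total periods: m*t = 4 * 4 = 16
Growth factor: (1 + 0.017275)^16 = 1.315267
FV = $44,050.00 * 1.315267 = $57,937.51

$57,937.51


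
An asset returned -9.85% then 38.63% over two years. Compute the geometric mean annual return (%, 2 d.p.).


Formula: Geometric mean = ((1+r1)*(1+r2))^(1/2) - 1
Product: (1 + -0.0985) * (1 + 0.3863) = 0.9015 * 1.3863 = 1.249749
Square root: 1.249749^0.5 = 1.117922
Geometric mean = 1.117922 - 1 = 0.117922
As percentage: 11.79%

11.79%


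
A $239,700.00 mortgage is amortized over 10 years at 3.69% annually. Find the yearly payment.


Formula: PMT = PV * r / (1 - (1+r)^(-n))
Denominator: 1 - (1 + 0.0369)^(-10) = 0.303965
Numerator: $239,700.00 * 0.0369 = 8844.93
PMT = 8844.93 / 0.303965 = $29,098.54

$29,098.54


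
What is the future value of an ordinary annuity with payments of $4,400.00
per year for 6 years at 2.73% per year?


Formula: FV = PMT * ((1+r)^n - 1) / r
Growth factor: (1 + 0.0273)^6 = 1.175395
Numerator: 1.175395 - 1 = 0.175395
FV = $4,400.00 * 0.175395 / 0.0273 = $28,268.74

$28,268.74


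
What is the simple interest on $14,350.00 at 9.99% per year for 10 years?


Formula: I = P * r * t
Substituting: I = $14,350.00 * 0.0999 * 10
Step: I = $14,350.00 * 0.999
I = $14,335.65

$14,335.65


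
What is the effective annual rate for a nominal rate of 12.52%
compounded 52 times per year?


Formula: EAR = (1 + r/m)^m - 1
Period rate: r/m = 0.1252 / 52 = 0.002408
Compounding: (1 + 0.002408)^52 = 1.133205
EAR = 1.133205 - 1 = 0.133205

0.133205


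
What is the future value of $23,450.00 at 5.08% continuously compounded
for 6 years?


Formula: FV = P * e^(r*t)
Exponent: r*t = 0.0508 * 6 = 0.3048
e^(0.3048) = 1.356354
FV = $23,450.00 * 1.356354 = $31,806.49

$31,806.49


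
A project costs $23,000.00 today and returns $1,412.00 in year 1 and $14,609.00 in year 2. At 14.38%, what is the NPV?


Formula: NPV = C0 + C1/(1+r) + C2/(1+r)^2
Discount C1: $1,412.00 / (1 + 0.1438) = $1,234.48
Discount C2: $14,609.00 / (1 + 0.1438)^2 = $11,166.58
NPV = -$23,000.00 + $1,234.48 + $11,166.58 = -$10,598.94

-$10,598.94


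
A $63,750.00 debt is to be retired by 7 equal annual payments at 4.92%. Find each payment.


Formula: PMT = PV * r / (1 - (1+r)^(-n))
Denominator: 1 - (1 + 0.0492)^(-7) = 0.285517
Numerator: $63,750.00 * 0.0492 = 3136.5
PMT = 3136.5 / 0.285517 = $10,985.34

$10,985.34


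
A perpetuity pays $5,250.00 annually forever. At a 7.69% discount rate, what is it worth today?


Formula: PV = C / r
Substituting: PV = $5,250.00 / 0.0769
PV = $68,270.48

$68,270.48


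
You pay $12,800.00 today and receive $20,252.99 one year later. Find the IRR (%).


Formula: IRR = C1/C0 - 1
Substituting: IRR = $20,252.99 / $12,800.00 - 1
Ratio: 1.582265 - 1 = 0.582265
IRR = 58.2265%

58.2265%


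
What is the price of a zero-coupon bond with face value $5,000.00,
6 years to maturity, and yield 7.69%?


Formula: Price = FV / (1 + r)^n
Substituting: Price = $5,000.00 / (1 + 0.0769)^6
Discount factor: (1.0769)^6 = 1.55974
Price = $5,000.00 / 1.55974 = $3,205.66

$3,205.66


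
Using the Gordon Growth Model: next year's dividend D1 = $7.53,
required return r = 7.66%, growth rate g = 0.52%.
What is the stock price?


Formula: P = D1 / (r - g)
Spread: r - g = 0.0766 - 0.0052 = 0.0714
Substituting: P = $7.53 / 0.0714
P = $105.46

$105.46


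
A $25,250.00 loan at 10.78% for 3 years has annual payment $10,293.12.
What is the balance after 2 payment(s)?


Formula: Balance = PV*(1+r)^k - PMT*((1+r)^k - 1)/r
Growth: (1 + 0.1078)^2 = 1.227221
Accumulated factor: ((1+r)^k - 1)/r = 2.1078
Balance = $25,250.00 * 1.227221 - $10,293.12 * 2.1078
Balance = $9,291.49

$9,291.49


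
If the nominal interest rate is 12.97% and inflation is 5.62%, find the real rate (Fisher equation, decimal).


Formula: (1 + r_real) = (1 + r_nom) / (1 + inflation)
Substituting: (1 + r_real) = 1.1297 / 1.0562
(1 + r_real) = 1.069589
r_real = 1.069589 - 1 = 0.069589

0.069589


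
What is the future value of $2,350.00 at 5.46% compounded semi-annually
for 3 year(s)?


Formula: FV = P * (1 + r/m)^(m*t)
Period rate: r/m = 0.0546 / 2 = 0.0273
Total periods: m*t = 2 * 3 = 6
Growth factor: (1 + 0.0273)^6 = 1.175395
FV = $2,350.00 * 1.175395 = $2,762.18

$2,762.18


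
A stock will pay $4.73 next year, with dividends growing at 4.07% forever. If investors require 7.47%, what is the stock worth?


Formula: P = D1 / (r - g)
Spread: r - g = 0.0747 - 0.0407 = 0.034
Substituting: P = $4.73 / 0.034
P = $139.12

$139.12


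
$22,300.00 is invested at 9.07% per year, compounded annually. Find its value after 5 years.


Formula: FV = P * (1 + r)^n
Substituting: FV = $22,300.00 * (1 + 0.0907)^5
Growth factor: (1.0907)^5 = 1.543571
FV = $22,300.00 * 1.543571 = $34,421.63

$34,421.63


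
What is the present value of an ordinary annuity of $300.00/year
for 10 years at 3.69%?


Formula: PV = PMT * (1 - (1+r)^(-n)) / r
Discount factor: (1 + 0.0369)^(-10) = 0.696035
Bracket: 1 - 0.696035 = 0.303965
PV = $300.00 * 0.303965 / 0.0369 = $2,471.26

$2,471.26


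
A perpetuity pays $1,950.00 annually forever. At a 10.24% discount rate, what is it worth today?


Formula: PV = C / r
Substituting: PV = $1,950.00 / 0.1024
PV = $19,042.97

$19,042.97


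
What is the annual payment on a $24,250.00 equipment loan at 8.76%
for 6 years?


Formula: PMT = PV * r / (1 - (1+r)^(-n))
Denominator: 1 - (1 + 0.0876)^(-6) = 0.395794
Numerator: $24,250.00 * 0.0876 = 2124.3
PMT = 2124.3 / 0.395794 = $5,367.18

$5,367.18


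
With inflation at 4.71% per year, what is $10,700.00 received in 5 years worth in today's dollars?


Formula: Real value = nominal / (1 + inflation)^years
Price level: (1 + 0.0471)^5 = 1.258754
Real value = $10,700.00 / 1.258754 = $8,500.47

$8,500.47


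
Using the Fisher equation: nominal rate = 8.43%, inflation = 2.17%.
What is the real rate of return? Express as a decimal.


Formula: (1 + r_real) = (1 + r_nom) / (1 + inflation)
Substituting: (1 + r_real) = 1.0843 / 1.0217
(1 + r_real) = 1.06127
r_real = 1.06127 - 1 = 0.06127

0.06127


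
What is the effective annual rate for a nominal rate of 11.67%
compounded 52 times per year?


Formula: EAR = (1 + r/m)^m - 1
Period rate: r/m = 0.1167 / 52 = 0.002244
Compounding: (1 + 0.002244)^52 = 1.123635
EAR = 1.123635 - 1 = 0.123635

0.123635


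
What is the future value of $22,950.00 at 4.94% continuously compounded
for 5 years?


Formula: FV = P * e^(r*t)
Exponent: r*t = 0.0494 * 5 = 0.247
e^(0.247) = 1.280179
FV = $22,950.00 * 1.280179 = $29,380.11

$29,380.11


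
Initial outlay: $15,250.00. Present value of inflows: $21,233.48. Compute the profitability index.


Formula: PI = PV(cash flows) / initial investment
Substituting: PI = $21,233.48 / $15,250.00
PI = 1.3924

1.3924


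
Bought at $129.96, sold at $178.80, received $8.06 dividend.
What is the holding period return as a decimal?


Formula: HPR = (P1 - P0 + D) / P0
Gain: $178.80 - $129.96 + $8.06 = $56.90
HPR = $56.90 / $129.96 = 0.4378

0.4378


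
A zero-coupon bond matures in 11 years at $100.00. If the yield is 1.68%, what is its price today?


Formula: Price = FV / (1 + r)^n
Substituting: Price = $100.00 / (1 + 0.0168)^11
Discount factor: (1.0168)^11 = 1.201132
Price = $100.00 / 1.201132 = $83.25

$83.25


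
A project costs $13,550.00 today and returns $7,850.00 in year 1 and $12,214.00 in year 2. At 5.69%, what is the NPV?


Formula: NPV = C0 + C1/(1+r) + C2/(1+r)^2
Discount C1: $7,850.00 / (1 + 0.0569) = $7,427.38
Discount C2: $12,214.00 / (1 + 0.0569)^2 = $10,934.28
NPV = -$13,550.00 + $7,427.38 + $10,934.28 = $4,811.66

$4,811.66


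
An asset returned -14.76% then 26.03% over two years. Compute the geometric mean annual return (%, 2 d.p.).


Formula: Geometric mean = ((1+r1)*(1+r2))^(1/2) - 1
Product: (1 + -0.1476) * (1 + 0.2603) = 0.8524 * 1.2603 = 1.07428
Square root: 1.07428^0.5 = 1.036475
Geometric mean = 1.036475 - 1 = 0.036475
As percentage: 3.65%

3.65%


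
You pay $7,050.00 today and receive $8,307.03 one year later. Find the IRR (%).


Formula: IRR = C1/C0 - 1
Substituting: IRR = $8,307.03 / $7,050.00 - 1
Ratio: 1.178302 - 1 = 0.178302
IRR = 17.8302%

17.8302%


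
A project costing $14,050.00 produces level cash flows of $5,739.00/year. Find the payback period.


Formula: Payback = investment / annual cash flow
Substituting: Payback = $14,050.00 / $5,739.00
Payback = 2.4482 years

2.4482 years


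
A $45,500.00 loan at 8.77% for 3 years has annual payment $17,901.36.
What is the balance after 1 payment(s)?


Formula: Balance = PV*(1+r)^k - PMT*((1+r)^k - 1)/r
Growth: (1 + 0.0877)^1 = 1.0877
Accumulated factor: ((1+r)^k - 1)/r = 1.0
Balance = $45,500.00 * 1.0877 - $17,901.36 * 1.0
Balance = $31,588.99

$31,588.99


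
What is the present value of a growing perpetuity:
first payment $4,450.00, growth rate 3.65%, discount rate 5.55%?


Formula: PV = C / (r - g)
Spread: r - g = 0.0555 - 0.0365 = 0.019
Substituting: PV = $4,450.00 / 0.019
PV = $234,210.53

$234,210.53


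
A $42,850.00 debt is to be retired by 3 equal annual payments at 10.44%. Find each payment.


Formula: PMT = PV * r / (1 - (1+r)^(-n))
Denominator: 1 - (1 + 0.1044)^(-3) = 0.257629
Numerator: $42,850.00 * 0.1044 = 4473.54
PMT = 4473.54 / 0.257629 = $17,364.25

$17,364.25


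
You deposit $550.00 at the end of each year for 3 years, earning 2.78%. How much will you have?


Formula: FV = PMT * ((1+r)^n - 1) / r
Growth factor: (1 + 0.0278)^3 = 1.08574
Numerator: 1.08574 - 1 = 0.08574
FV = $550.00 * 0.08574 / 0.0278 = $1,696.30

$1,696.30


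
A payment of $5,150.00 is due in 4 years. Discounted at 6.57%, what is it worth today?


Formula: PV = FV / (1 + r)^n
Substituting: PV = $5,150.00 / (1 + 0.0657)^4
Discount factor: (1.0657)^4 = 1.289852
PV = $5,150.00 / 1.289852 = $3,992.71

$3,992.71


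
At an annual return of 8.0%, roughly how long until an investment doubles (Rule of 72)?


Formula: Years ≈ 72 / r
Substituting: Years ≈ 72 / 8.0
Years ≈ 9.0

9.0 years


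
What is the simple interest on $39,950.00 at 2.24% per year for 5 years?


Formula: I = P * r * t
Substituting: I = $39,950.00 * 0.0224 * 5
Step: I = $39,950.00 * 0.112
I = $4,474.40

$4,474.40


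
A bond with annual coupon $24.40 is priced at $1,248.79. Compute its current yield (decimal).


Formula: Current yield = annual coupon / price
Substituting: CY = $24.40 / $1,248.79
CY = 0.019539

0.019539


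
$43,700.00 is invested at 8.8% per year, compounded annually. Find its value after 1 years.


Formula: FV = P * (1 + r)^n
Substituting: FV = $43,700.00 * (1 + 0.088)^1
Growth factor: (1.088)^1 = 1.088
FV = $43,700.00 * 1.088 = $47,545.60

$47,545.60


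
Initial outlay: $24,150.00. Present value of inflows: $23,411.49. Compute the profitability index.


Formula: PI = PV(cash flows) / initial investment
Substituting: PI = $23,411.49 / $24,150.00
PI = 0.9694

0.9694


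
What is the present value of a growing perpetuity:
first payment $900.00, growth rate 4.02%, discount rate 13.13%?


Formula: PV = C / (r - g)
Spread: r - g = 0.1313 - 0.0402 = 0.0911
Substituting: PV = $900.00 / 0.0911
PV = $9,879.25

$9,879.25


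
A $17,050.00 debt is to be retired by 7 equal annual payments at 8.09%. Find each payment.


Formula: PMT = PV * r / (1 - (1+r)^(-n))
Denominator: 1 - (1 + 0.0809)^(-7) = 0.419902
Numerator: $17,050.00 * 0.0809 = 1379.345
PMT = 1379.345 / 0.419902 = $3,284.92

$3,284.92


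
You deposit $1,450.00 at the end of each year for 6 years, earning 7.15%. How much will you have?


Formula: FV = PMT * ((1+r)^n - 1) / r
Growth factor: (1 + 0.0715)^6 = 1.513398
Numerator: 1.513398 - 1 = 0.513398
FV = $1,450.00 * 0.513398 / 0.0715 = $10,411.56

$10,411.56


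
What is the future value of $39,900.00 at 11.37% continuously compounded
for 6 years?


Formula: FV = P * e^(r*t)
Exponent: r*t = 0.1137 * 6 = 0.6822
e^(0.6822) = 1.978225
FV = $39,900.00 * 1.978225 = $78,931.18

$78,931.18


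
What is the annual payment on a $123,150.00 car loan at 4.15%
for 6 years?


Formula: PMT = PV * r / (1 - (1+r)^(-n))
Denominator: 1 - (1 + 0.0415)^(-6) = 0.21649
Numerator: $123,150.00 * 0.0415 = 5110.725
PMT = 5110.725 / 0.21649 = $23,607.17

$23,607.17


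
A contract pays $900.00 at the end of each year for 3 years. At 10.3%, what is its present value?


Formula: PV = PMT * (1 - (1+r)^(-n)) / r
Discount factor: (1 + 0.103)^(-3) = 0.745201
Bracket: 1 - 0.745201 = 0.254799
PV = $900.00 * 0.254799 / 0.103 = $2,226.40

$2,226.40


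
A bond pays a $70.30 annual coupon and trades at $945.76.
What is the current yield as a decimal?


Formula: Current yield = annual coupon / price
Substituting: CY = $70.30 / $945.76
CY = 0.074332

0.074332


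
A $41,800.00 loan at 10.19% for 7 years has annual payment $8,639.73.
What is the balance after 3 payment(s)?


Formula: Balance = PV*(1+r)^k - PMT*((1+r)^k - 1)/r
Growth: (1 + 0.1019)^3 = 1.337909
Accumulated factor: ((1+r)^k - 1)/r = 3.316084
Balance = $41,800.00 * 1.337909 - $8,639.73 * 3.316084
Balance = $27,274.53

$27,274.53


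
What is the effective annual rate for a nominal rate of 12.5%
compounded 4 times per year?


Formula: EAR = (1 + r/m)^m - 1
Period rate: r/m = 0.125 / 4 = 0.03125
Compounding: (1 + 0.03125)^4 = 1.130982
EAR = 1.130982 - 1 = 0.130982

0.130982


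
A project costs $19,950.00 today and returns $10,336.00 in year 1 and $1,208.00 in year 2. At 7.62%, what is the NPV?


Formula: NPV = C0 + C1/(1+r) + C2/(1+r)^2
Discount C1: $10,336.00 / (1 + 0.0762) = $9,604.16
Discount C2: $1,208.00 / (1 + 0.0762)^2 = $1,042.99
NPV = -$19,950.00 + $9,604.16 + $1,042.99 = -$9,302.85

-$9,302.85


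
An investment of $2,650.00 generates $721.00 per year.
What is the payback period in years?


Formula: Payback = investment / annual cash flow
Substituting: Payback = $2,650.00 / $721.00
Payback = 3.6755 years

3.6755 years


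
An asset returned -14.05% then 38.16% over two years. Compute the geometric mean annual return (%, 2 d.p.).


Formula: Geometric mean = ((1+r1)*(1+r2))^(1/2) - 1
Product: (1 + -0.1405) * (1 + 0.3816) = 0.8595 * 1.3816 = 1.187485
Square root: 1.187485^0.5 = 1.089718
Geometric mean = 1.089718 - 1 = 0.089718
As percentage: 8.97%

8.97%


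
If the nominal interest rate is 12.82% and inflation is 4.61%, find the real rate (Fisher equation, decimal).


Formula: (1 + r_real) = (1 + r_nom) / (1 + inflation)
Substituting: (1 + r_real) = 1.1282 / 1.0461
(1 + r_real) = 1.078482
r_real = 1.078482 - 1 = 0.078482

0.078482


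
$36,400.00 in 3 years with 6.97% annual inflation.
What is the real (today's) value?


Formula: Real value = nominal / (1 + inflation)^years
Price level: (1 + 0.0697)^3 = 1.224013
Real value = $36,400.00 / 1.224013 = $29,738.25

$29,738.25


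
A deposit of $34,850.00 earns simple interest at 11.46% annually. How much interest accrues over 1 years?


Formula: I = P * r * t
Substituting: I = $34,850.00 * 0.1146 * 1
Step: I = $34,850.00 * 0.1146
I = $3,993.81

$3,993.81


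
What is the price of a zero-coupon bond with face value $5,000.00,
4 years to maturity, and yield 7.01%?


Formula: Price = FV / (1 + r)^n
Substituting: Price = $5,000.00 / (1 + 0.0701)^4
Discount factor: (1.0701)^4 = 1.311286
Price = $5,000.00 / 1.311286 = $3,813.05

$3,813.05


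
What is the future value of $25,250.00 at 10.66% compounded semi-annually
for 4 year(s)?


Formula: FV = P * (1 + r/m)^(m*t)
Period rate: r/m = 0.1066 / 2 = 0.0533
Total periods: m*t = 2 * 4 = 8
Growth factor: (1 + 0.0533)^8 = 1.515014
FV = $25,250.00 * 1.515014 = $38,254.11

$38,254.11


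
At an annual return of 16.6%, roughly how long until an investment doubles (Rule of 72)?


Formula: Years ≈ 72 / r
Substituting: Years ≈ 72 / 16.6
Years ≈ 4.3

4.3 years


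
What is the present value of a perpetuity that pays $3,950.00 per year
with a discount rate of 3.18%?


Formula: PV = C / r
Substituting: PV = $3,950.00 / 0.0318
PV = $124,213.84

$124,213.84


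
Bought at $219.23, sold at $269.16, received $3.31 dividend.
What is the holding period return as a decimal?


Formula: HPR = (P1 - P0 + D) / P0
Gain: $269.16 - $219.23 + $3.31 = $53.24
HPR = $53.24 / $219.23 = 0.2428

0.2428


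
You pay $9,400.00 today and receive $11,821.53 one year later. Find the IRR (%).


Formula: IRR = C1/C0 - 1
Substituting: IRR = $11,821.53 / $9,400.00 - 1
Ratio: 1.25761 - 1 = 0.25761
IRR = 25.761%

25.761%


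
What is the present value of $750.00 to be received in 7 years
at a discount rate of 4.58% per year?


Formula: PV = FV / (1 + r)^n
Substituting: PV = $750.00 / (1 + 0.0458)^7
Discount factor: (1.0458)^7 = 1.368171
PV = $750.00 / 1.368171 = $548.18

$548.18


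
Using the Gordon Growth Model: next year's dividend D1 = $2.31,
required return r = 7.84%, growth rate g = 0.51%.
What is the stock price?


Formula: P = D1 / (r - g)
Spread: r - g = 0.0784 - 0.0051 = 0.0733
Substituting: P = $2.31 / 0.0733
P = $31.51

$31.51


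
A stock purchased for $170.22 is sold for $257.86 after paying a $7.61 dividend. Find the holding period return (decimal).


Formula: HPR = (P1 - P0 + D) / P0
Gain: $257.86 - $170.22 + $7.61 = $95.25
HPR = $95.25 / $170.22 = 0.5596

0.5596


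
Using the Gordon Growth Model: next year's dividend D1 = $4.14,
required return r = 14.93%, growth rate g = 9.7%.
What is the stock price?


Formula: P = D1 / (r - g)
Spread: r - g = 0.1493 - 0.097 = 0.0523
Substituting: P = $4.14 / 0.0523
P = $79.16

$79.16
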